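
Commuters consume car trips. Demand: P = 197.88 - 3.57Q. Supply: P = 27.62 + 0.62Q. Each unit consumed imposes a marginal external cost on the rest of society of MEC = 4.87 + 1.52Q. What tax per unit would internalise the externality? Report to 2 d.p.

Social marginal benefit = demand − MEC = 193.01 - 5.09Q.
Set SMB = MC: 193.01 - 5.09Q = 27.62 + 0.62Q → Q* = 28.9650.
The Pigouvian tax equals MEC at Q*: 4.87 + 1.52×28.9650 = 48.8968.

tax = 48.90 per unit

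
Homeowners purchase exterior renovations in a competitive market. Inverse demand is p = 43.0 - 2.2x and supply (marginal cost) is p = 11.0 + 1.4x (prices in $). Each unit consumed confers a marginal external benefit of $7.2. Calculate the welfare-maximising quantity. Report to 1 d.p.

x* = 10.9

Social marginal benefit = demand + MEB = 50.2 - 2.2x.
Set SMB = MC: 50.2 - 2.2x = 11.0 + 1.4x → x* = 10.8889.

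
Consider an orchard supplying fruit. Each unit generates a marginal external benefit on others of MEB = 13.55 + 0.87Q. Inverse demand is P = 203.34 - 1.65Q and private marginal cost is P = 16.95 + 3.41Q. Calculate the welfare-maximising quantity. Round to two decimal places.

Q* = 47.72

Social marginal cost = private MC − MEB = 3.40 + 2.54Q.
Set SMC = demand: 3.40 + 2.54Q = 203.34 - 1.65Q → Q* = 47.7184.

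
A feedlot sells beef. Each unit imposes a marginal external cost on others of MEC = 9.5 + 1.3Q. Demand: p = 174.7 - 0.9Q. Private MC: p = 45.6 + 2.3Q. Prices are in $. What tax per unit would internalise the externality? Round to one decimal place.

Social marginal cost = private MC + MEC = 55.1 + 3.6Q.
Set SMC = demand: 55.1 + 3.6Q = 174.7 - 0.9Q → Q* = 26.5778.
The Pigouvian tax equals MEC at Q*: 9.5 + 1.3×26.5778 = 44.0511.

tax = $44.1 per unit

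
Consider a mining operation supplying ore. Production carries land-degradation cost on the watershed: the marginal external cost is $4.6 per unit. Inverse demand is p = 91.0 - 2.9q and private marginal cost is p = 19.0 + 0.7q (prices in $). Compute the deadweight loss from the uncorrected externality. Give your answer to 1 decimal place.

DWL = $2.9

Market equilibrium (private): 19.0 + 0.7q = 91.0 - 2.9q → q_m = 20.0000.
Social marginal cost = private MC + MEC = 23.6 + 0.7q.
Set SMC = demand: 23.6 + 0.7q = 91.0 - 2.9q → q* = 18.7222.
The loss is the area between SMC and demand from q* to q_m; with linear curves that's a triangle of height MEC(q_m).
DWL = ½ × 1.2778 × 4.6000 = 2.9389.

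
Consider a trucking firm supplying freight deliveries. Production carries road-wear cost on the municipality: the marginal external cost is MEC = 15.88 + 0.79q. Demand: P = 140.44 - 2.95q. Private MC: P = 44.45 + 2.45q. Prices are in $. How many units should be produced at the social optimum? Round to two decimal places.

Social marginal cost = private MC + MEC = 60.33 + 3.24q.
Set SMC = demand: 60.33 + 3.24q = 140.44 - 2.95q → q* = 12.9418.

q* = 12.94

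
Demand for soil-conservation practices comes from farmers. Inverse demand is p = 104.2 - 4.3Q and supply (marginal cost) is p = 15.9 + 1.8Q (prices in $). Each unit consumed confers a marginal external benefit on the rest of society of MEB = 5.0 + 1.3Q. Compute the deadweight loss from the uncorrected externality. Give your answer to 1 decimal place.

DWL = $59.1

Market equilibrium (private): 15.9 + 1.8Q = 104.2 - 4.3Q → Q_m = 14.4754.
Social marginal benefit = demand + MEB = 109.2 - 3.0Q.
Set SMB = MC: 109.2 - 3.0Q = 15.9 + 1.8Q → Q* = 19.4375.
Between Q* and Q_m the wedge SMB − MC runs linearly from 0 to MEB(Q_m), so the loss is a triangle.
DWL = ½ × 4.9621 × 23.8180 = 59.0936.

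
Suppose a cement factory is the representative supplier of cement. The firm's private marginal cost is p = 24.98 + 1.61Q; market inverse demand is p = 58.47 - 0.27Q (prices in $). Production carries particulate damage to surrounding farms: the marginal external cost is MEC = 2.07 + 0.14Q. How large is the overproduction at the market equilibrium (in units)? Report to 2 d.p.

Market equilibrium (private): 24.98 + 1.61Q = 58.47 - 0.27Q → Q_m = 17.8138.
Social marginal cost = private MC + MEC = 27.05 + 1.75Q.
Set SMC = demand: 27.05 + 1.75Q = 58.47 - 0.27Q → Q* = 15.5545.
Gap = |17.8138 − 15.5545| = 2.2593.

2.26 units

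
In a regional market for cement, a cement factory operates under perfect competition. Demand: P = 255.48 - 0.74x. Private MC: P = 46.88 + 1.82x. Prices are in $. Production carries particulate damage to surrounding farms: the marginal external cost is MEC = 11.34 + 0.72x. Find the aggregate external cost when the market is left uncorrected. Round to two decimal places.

$3314.33

Market equilibrium (private): 46.88 + 1.82x = 255.48 - 0.74x → x_m = 81.4844.
Total external cost = ∫₀^{x_m} (11.34 + 0.72x) dx = 11.34×81.4844 + ½×0.72×81.4844² = 3314.3278.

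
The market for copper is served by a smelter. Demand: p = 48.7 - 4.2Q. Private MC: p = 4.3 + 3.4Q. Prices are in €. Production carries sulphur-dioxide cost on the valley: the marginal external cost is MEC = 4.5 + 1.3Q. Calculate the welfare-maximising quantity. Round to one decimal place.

Q* = 4.5

Social marginal cost = private MC + MEC = 8.8 + 4.7Q.
Set SMC = demand: 8.8 + 4.7Q = 48.7 - 4.2Q → Q* = 4.4831.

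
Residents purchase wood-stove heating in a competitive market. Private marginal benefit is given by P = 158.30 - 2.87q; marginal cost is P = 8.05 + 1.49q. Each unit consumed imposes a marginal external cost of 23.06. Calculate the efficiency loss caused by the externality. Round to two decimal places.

Market equilibrium (private): 8.05 + 1.49q = 158.30 - 2.87q → q_m = 34.4610.
Social marginal benefit = demand − MEC = 135.24 - 2.87q.
Set SMB = MC: 135.24 - 2.87q = 8.05 + 1.49q → q* = 29.1720.
Between q* and q_m the wedge MC − SMB runs linearly from 0 to MEC(q_m), so the loss is a triangle.
DWL = ½ × 5.2890 × 23.0600 = 60.9822.

DWL = 60.98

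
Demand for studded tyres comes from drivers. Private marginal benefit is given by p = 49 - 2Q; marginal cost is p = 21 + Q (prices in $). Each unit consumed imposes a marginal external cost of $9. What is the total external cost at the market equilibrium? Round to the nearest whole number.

Market equilibrium (private): 21 + Q = 49 - 2Q → Q_m = 9.3333.
Total external cost = MEC × Q_m = 9 × 9.3333 = 83.9997.

$84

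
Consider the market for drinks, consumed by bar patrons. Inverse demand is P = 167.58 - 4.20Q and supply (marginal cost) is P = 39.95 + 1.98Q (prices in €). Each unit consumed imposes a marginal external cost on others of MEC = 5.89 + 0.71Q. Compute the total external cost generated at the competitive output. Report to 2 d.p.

€273.05

Market equilibrium (private): 39.95 + 1.98Q = 167.58 - 4.20Q → Q_m = 20.6521.
Total external cost = ∫₀^{Q_m} (5.89 + 0.71Q) dQ = 5.89×20.6521 + ½×0.71×20.6521² = 273.0516.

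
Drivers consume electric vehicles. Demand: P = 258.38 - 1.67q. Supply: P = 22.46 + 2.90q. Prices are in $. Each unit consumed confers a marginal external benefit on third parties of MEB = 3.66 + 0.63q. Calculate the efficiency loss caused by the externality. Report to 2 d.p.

Market equilibrium (private): 22.46 + 2.90q = 258.38 - 1.67q → q_m = 51.6236.
Social marginal benefit = demand + MEB = 262.04 - 1.04q.
Set SMB = MC: 262.04 - 1.04q = 22.46 + 2.90q → q* = 60.8071.
Height of the DWL triangle at q_m is SMB(q_m) − MC(q_m) = MEB(q_m) = 36.1829.
DWL = ½ × 9.1835 × 36.1829 = 166.1428.

DWL = $166.14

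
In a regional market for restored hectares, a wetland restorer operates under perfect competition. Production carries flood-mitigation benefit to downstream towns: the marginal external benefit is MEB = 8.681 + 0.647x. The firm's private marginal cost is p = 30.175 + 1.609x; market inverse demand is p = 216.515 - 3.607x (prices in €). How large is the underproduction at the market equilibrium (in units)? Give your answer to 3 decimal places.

Market equilibrium (private): 30.175 + 1.609x = 216.515 - 3.607x → x_m = 35.7247.
Social marginal cost = private MC − MEB = 21.494 + 0.962x.
Set SMC = demand: 21.494 + 0.962x = 216.515 - 3.607x → x* = 42.6835.
Gap = |35.7247 − 42.6835| = 6.9588.

6.959 units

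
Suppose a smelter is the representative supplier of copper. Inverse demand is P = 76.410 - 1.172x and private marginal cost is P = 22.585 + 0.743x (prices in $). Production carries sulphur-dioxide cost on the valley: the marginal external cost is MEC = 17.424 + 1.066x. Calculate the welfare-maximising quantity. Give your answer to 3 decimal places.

x* = 12.211

Social marginal cost = private MC + MEC = 40.009 + 1.809x.
Set SMC = demand: 40.009 + 1.809x = 76.410 - 1.172x → x* = 12.2110.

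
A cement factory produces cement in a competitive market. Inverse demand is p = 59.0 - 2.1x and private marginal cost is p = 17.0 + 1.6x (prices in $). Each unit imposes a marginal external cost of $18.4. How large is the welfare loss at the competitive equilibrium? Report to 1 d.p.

Market equilibrium (private): 17.0 + 1.6x = 59.0 - 2.1x → x_m = 11.3514.
Social marginal cost = private MC + MEC = 35.4 + 1.6x.
Set SMC = demand: 35.4 + 1.6x = 59.0 - 2.1x → x* = 6.3784.
The loss is the area between SMC and demand from x* to x_m; with linear curves that's a triangle of height MEC(x_m).
DWL = ½ × 4.9730 × 18.4000 = 45.7516.

DWL = $45.8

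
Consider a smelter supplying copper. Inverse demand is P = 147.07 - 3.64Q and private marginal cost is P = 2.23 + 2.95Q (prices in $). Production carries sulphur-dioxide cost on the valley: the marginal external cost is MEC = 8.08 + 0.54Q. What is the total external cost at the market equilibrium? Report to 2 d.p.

Market equilibrium (private): 2.23 + 2.95Q = 147.07 - 3.64Q → Q_m = 21.9788.
Total external cost = ∫₀^{Q_m} (8.08 + 0.54Q) dQ = 8.08×21.9788 + ½×0.54×21.9788² = 308.0170.

$308.02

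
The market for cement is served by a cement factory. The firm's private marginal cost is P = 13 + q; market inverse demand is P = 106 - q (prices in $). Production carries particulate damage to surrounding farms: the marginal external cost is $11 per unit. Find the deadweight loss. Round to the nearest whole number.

Market equilibrium (private): 13 + q = 106 - q → q_m = 46.5000.
Social marginal cost = private MC + MEC = 24 + q.
Set SMC = demand: 24 + q = 106 - q → q* = 41.0000.
Between q* and q_m the wedge SMC − demand runs linearly from 0 to MEC(q_m), so the loss is a triangle.
DWL = ½ × 5.5000 × 11.0000 = 30.2500.

DWL = $30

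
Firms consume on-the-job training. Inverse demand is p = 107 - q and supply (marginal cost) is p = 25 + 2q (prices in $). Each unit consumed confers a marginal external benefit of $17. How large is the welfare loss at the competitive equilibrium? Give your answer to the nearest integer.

Market equilibrium (private): 25 + 2q = 107 - q → q_m = 27.3333.
Social marginal benefit = demand + MEB = 124 - q.
Set SMB = MC: 124 - q = 25 + 2q → q* = 33.0000.
The loss is the area between SMB and MC from q* to q_m; with linear curves that's a triangle of height MEB(q_m).
DWL = ½ × 5.6667 × 17.0000 = 48.1670.

DWL = $48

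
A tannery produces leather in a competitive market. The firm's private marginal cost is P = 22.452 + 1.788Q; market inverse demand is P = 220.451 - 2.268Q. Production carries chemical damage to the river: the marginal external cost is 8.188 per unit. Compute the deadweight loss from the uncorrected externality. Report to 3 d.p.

DWL = 8.265

Market equilibrium (private): 22.452 + 1.788Q = 220.451 - 2.268Q → Q_m = 48.8163.
Social marginal cost = private MC + MEC = 30.640 + 1.788Q.
Set SMC = demand: 30.640 + 1.788Q = 220.451 - 2.268Q → Q* = 46.7976.
Height of the DWL triangle at Q_m is SMC(Q_m) − demand(Q_m) = MEC(Q_m) = 8.1880.
DWL = ½ × 2.0187 × 8.1880 = 8.2646.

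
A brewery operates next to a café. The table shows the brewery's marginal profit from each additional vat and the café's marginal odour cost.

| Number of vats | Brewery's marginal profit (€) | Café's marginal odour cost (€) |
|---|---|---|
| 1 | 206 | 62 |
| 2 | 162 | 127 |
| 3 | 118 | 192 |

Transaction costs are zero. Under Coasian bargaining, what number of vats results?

Bargaining reaches the level where marginal profit last exceeds marginal odour cost.
That holds through level 2 (162 ≥ 127) but not at 3 (118 < 192).

2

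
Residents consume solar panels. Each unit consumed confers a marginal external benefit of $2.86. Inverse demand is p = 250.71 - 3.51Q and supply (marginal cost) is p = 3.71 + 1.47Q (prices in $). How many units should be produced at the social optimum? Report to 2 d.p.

Q* = 50.17

Social marginal benefit = demand + MEB = 253.57 - 3.51Q.
Set SMB = MC: 253.57 - 3.51Q = 3.71 + 1.47Q → Q* = 50.1727.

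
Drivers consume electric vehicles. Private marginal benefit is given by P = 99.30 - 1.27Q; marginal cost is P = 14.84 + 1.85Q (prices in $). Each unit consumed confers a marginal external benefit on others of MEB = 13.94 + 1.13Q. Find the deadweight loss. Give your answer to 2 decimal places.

DWL = $498.21

Market equilibrium (private): 14.84 + 1.85Q = 99.30 - 1.27Q → Q_m = 27.0705.
Social marginal benefit = demand + MEB = 113.24 - 0.14Q.
Set SMB = MC: 113.24 - 0.14Q = 14.84 + 1.85Q → Q* = 49.4472.
The loss is the area between SMB and MC from Q* to Q_m; with linear curves that's a triangle of height MEB(Q_m).
DWL = ½ × 22.3767 × 44.5297 = 498.2139.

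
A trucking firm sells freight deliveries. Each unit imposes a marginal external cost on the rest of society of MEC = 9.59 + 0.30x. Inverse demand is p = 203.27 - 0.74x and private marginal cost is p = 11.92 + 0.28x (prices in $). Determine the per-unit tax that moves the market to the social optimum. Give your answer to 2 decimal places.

Social marginal cost = private MC + MEC = 21.51 + 0.58x.
Set SMC = demand: 21.51 + 0.58x = 203.27 - 0.74x → x* = 137.6970.
The Pigouvian tax equals MEC at x*: 9.59 + 0.30×137.6970 = 50.8991.

tax = $50.90 per unit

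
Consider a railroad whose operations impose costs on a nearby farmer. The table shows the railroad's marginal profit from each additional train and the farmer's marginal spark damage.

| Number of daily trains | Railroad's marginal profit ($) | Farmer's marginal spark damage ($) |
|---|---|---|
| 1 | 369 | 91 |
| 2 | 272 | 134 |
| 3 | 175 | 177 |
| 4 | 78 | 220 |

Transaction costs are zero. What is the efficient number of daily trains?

2

Bargaining reaches the level where marginal profit last exceeds marginal spark damage.
That holds through level 2 (272 ≥ 134) but not at 3 (175 < 177).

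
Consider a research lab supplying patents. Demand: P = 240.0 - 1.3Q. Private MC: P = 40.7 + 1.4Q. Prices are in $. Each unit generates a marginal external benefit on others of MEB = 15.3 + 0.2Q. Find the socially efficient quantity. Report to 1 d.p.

Social marginal cost = private MC − MEB = 25.4 + 1.2Q.
Set SMC = demand: 25.4 + 1.2Q = 240.0 - 1.3Q → Q* = 85.8400.

Q* = 85.8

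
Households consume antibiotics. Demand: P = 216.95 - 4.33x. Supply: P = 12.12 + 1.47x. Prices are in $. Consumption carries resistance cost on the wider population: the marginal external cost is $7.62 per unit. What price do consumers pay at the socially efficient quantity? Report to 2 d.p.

P = $69.72

Social marginal benefit = demand − MEC = 209.33 - 4.33x.
Set SMB = MC: 209.33 - 4.33x = 12.12 + 1.47x → x* = 34.0017.
Consumer price on the demand curve at x*: 216.95 − 4.33×34.0017 = 69.7226.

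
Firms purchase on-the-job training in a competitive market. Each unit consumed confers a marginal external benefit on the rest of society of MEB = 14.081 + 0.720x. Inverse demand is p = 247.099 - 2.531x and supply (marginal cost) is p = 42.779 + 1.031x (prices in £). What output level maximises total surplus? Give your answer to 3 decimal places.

Social marginal benefit = demand + MEB = 261.180 - 1.811x.
Set SMB = MC: 261.180 - 1.811x = 42.779 + 1.031x → x* = 76.8476.

x* = 76.848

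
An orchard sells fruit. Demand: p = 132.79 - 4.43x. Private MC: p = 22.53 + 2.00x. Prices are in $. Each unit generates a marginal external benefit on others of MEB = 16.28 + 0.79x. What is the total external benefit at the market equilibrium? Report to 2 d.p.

$395.31

Market equilibrium (private): 22.53 + 2.00x = 132.79 - 4.43x → x_m = 17.1477.
Total external benefit = ∫₀^{x_m} (16.28 + 0.79x) dx = 16.28×17.1477 + ½×0.79×17.1477² = 395.3118.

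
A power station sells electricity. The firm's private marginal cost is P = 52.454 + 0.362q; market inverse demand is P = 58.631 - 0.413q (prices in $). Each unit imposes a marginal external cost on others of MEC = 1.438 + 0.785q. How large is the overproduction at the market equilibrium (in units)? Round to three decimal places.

4.933 units

Market equilibrium (private): 52.454 + 0.362q = 58.631 - 0.413q → q_m = 7.9703.
Social marginal cost = private MC + MEC = 53.892 + 1.147q.
Set SMC = demand: 53.892 + 1.147q = 58.631 - 0.413q → q* = 3.0378.
Gap = |7.9703 − 3.0378| = 4.9325.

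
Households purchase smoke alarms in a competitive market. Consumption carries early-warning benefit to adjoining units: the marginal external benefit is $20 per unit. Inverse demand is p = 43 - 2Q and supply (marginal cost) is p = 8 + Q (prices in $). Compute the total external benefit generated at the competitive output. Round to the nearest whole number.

$233

Market equilibrium (private): 8 + Q = 43 - 2Q → Q_m = 11.6667.
Total external benefit = MEB × Q_m = 20 × 11.6667 = 233.3340.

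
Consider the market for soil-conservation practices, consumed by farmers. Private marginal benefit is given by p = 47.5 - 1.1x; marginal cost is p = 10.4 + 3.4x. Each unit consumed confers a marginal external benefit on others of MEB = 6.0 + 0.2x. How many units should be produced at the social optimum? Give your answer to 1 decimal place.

x* = 10.0

Social marginal benefit = demand + MEB = 53.5 - 0.9x.
Set SMB = MC: 53.5 - 0.9x = 10.4 + 3.4x → x* = 10.0233.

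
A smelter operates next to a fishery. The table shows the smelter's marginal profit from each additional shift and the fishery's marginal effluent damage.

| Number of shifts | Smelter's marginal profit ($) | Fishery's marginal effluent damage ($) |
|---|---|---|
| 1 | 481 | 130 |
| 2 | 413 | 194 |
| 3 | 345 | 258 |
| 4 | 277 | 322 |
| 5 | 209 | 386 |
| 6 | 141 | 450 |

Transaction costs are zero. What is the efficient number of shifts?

3

Bargaining reaches the level where marginal profit last exceeds marginal effluent damage.
That holds through level 3 (345 ≥ 258) but not at 4 (277 < 322).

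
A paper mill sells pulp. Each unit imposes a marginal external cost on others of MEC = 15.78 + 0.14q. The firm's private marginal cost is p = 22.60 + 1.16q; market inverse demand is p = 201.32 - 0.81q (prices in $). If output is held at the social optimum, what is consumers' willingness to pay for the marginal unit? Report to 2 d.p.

Social marginal cost = private MC + MEC = 38.38 + 1.30q.
Set SMC = demand: 38.38 + 1.30q = 201.32 - 0.81q → q* = 77.2227.
Consumer price on the demand curve at q*: 201.32 − 0.81×77.2227 = 138.7696.

P = $138.77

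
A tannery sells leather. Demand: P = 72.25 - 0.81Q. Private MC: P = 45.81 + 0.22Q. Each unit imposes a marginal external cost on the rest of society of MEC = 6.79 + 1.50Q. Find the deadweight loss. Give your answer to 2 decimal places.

Market equilibrium (private): 45.81 + 0.22Q = 72.25 - 0.81Q → Q_m = 25.6699.
Social marginal cost = private MC + MEC = 52.60 + 1.72Q.
Set SMC = demand: 52.60 + 1.72Q = 72.25 - 0.81Q → Q* = 7.7668.
The loss is the area between SMC and demand from Q* to Q_m; with linear curves that's a triangle of height MEC(Q_m).
DWL = ½ × 17.9031 × 45.2949 = 405.4596.

DWL = 405.46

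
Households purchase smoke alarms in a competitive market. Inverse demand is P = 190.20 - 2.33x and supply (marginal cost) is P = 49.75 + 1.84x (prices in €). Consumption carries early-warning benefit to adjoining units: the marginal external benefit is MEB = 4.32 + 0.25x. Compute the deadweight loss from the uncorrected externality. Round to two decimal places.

DWL = €20.70

Market equilibrium (private): 49.75 + 1.84x = 190.20 - 2.33x → x_m = 33.6811.
Social marginal benefit = demand + MEB = 194.52 - 2.08x.
Set SMB = MC: 194.52 - 2.08x = 49.75 + 1.84x → x* = 36.9311.
Between x* and x_m the wedge SMB − MC runs linearly from 0 to MEB(x_m), so the loss is a triangle.
DWL = ½ × 3.2500 × 12.7403 = 20.7030.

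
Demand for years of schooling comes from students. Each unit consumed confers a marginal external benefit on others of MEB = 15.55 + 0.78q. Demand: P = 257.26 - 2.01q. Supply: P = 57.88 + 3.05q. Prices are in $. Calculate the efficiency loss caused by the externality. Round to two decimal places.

Market equilibrium (private): 57.88 + 3.05q = 257.26 - 2.01q → q_m = 39.4032.
Social marginal benefit = demand + MEB = 272.81 - 1.23q.
Set SMB = MC: 272.81 - 1.23q = 57.88 + 3.05q → q* = 50.2173.
Height of the DWL triangle at q_m is SMB(q_m) − MC(q_m) = MEB(q_m) = 46.2845.
DWL = ½ × 10.8141 × 46.2845 = 250.2626.

DWL = $250.26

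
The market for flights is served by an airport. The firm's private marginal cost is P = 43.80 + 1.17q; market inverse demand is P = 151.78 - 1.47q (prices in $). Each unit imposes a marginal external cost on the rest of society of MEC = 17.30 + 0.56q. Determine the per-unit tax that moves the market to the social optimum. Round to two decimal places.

tax = $33.17 per unit

Social marginal cost = private MC + MEC = 61.10 + 1.73q.
Set SMC = demand: 61.10 + 1.73q = 151.78 - 1.47q → q* = 28.3375.
The Pigouvian tax equals MEC at q*: 17.30 + 0.56×28.3375 = 33.1690.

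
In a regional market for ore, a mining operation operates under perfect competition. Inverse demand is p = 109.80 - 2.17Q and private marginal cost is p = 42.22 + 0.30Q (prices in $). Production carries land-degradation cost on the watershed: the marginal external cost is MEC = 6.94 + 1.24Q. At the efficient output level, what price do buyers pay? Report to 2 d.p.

Social marginal cost = private MC + MEC = 49.16 + 1.54Q.
Set SMC = demand: 49.16 + 1.54Q = 109.80 - 2.17Q → Q* = 16.3450.
Consumer price on the demand curve at Q*: 109.80 − 2.17×16.3450 = 74.3314.

P = $74.33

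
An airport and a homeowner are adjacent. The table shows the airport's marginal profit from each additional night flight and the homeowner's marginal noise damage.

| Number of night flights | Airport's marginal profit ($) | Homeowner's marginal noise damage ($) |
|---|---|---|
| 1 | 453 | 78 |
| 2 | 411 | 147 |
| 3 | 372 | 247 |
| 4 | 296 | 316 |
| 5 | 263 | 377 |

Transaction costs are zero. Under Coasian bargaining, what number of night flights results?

Bargaining reaches the level where marginal profit last exceeds marginal noise damage.
That holds through level 3 (372 ≥ 247) but not at 4 (296 < 316).

3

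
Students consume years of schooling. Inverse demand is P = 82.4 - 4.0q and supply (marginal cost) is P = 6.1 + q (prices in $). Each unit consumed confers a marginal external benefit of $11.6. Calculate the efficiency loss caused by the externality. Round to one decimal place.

Market equilibrium (private): 6.1 + q = 82.4 - 4.0q → q_m = 15.2600.
Social marginal benefit = demand + MEB = 94.0 - 4.0q.
Set SMB = MC: 94.0 - 4.0q = 6.1 + q → q* = 17.5800.
The loss is the area between SMB and MC from q* to q_m; with linear curves that's a triangle of height MEB(q_m).
DWL = ½ × 2.3200 × 11.6000 = 13.4560.

DWL = $13.5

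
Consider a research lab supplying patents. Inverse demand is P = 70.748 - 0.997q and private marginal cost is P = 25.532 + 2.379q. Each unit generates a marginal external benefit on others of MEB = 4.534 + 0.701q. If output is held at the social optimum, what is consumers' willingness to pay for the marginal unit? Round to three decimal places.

Social marginal cost = private MC − MEB = 20.998 + 1.678q.
Set SMC = demand: 20.998 + 1.678q = 70.748 - 0.997q → q* = 18.5981.
Consumer price on the demand curve at q*: 70.748 − 0.997×18.5981 = 52.2057.

P = 52.206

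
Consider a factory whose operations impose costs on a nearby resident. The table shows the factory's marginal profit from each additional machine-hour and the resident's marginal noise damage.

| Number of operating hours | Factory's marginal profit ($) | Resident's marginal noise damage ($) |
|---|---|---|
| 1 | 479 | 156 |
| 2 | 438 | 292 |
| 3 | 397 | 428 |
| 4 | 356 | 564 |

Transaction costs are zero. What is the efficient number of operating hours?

2

Bargaining reaches the level where marginal profit last exceeds marginal noise damage.
That holds through level 2 (438 ≥ 292) but not at 3 (397 < 428).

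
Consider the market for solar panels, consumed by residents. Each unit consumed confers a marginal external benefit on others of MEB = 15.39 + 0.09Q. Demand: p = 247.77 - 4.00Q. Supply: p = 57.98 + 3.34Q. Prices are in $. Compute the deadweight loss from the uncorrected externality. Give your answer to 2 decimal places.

Market equilibrium (private): 57.98 + 3.34Q = 247.77 - 4.00Q → Q_m = 25.8569.
Social marginal benefit = demand + MEB = 263.16 - 3.91Q.
Set SMB = MC: 263.16 - 3.91Q = 57.98 + 3.34Q → Q* = 28.3007.
Between Q* and Q_m the wedge SMB − MC runs linearly from 0 to MEB(Q_m), so the loss is a triangle.
DWL = ½ × 2.4438 × 17.7171 = 21.6485.

DWL = $21.65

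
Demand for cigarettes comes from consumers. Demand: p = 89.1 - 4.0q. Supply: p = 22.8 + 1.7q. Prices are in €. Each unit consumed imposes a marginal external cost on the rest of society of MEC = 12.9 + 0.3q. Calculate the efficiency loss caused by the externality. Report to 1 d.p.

Market equilibrium (private): 22.8 + 1.7q = 89.1 - 4.0q → q_m = 11.6316.
Social marginal benefit = demand − MEC = 76.2 - 4.3q.
Set SMB = MC: 76.2 - 4.3q = 22.8 + 1.7q → q* = 8.9000.
Between q* and q_m the wedge MC − SMB runs linearly from 0 to MEC(q_m), so the loss is a triangle.
DWL = ½ × 2.7316 × 16.3895 = 22.3848.

DWL = €22.4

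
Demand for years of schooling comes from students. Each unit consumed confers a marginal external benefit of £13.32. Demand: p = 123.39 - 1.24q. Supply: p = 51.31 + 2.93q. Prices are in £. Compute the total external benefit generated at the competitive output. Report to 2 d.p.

£230.24

Market equilibrium (private): 51.31 + 2.93q = 123.39 - 1.24q → q_m = 17.2854.
Total external benefit = MEB × q_m = 13.32 × 17.2854 = 230.2415.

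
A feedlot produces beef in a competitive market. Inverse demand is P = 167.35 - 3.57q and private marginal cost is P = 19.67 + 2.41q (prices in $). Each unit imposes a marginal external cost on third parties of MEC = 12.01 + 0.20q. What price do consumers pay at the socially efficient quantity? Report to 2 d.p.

Social marginal cost = private MC + MEC = 31.68 + 2.61q.
Set SMC = demand: 31.68 + 2.61q = 167.35 - 3.57q → q* = 21.9531.
Consumer price on the demand curve at q*: 167.35 − 3.57×21.9531 = 88.9774.

P = $88.98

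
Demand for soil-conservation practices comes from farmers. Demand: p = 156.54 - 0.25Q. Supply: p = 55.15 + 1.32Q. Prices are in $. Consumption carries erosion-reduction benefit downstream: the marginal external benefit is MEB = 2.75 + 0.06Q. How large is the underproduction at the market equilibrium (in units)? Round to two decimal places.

4.39 units

Market equilibrium (private): 55.15 + 1.32Q = 156.54 - 0.25Q → Q_m = 64.5796.
Social marginal benefit = demand + MEB = 159.29 - 0.19Q.
Set SMB = MC: 159.29 - 0.19Q = 55.15 + 1.32Q → Q* = 68.9669.
Gap = |64.5796 − 68.9669| = 4.3873.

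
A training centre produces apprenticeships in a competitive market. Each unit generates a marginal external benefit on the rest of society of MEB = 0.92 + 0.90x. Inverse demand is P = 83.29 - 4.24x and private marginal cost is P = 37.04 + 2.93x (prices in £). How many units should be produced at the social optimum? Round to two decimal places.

Social marginal cost = private MC − MEB = 36.12 + 2.03x.
Set SMC = demand: 36.12 + 2.03x = 83.29 - 4.24x → x* = 7.5231.

x* = 7.52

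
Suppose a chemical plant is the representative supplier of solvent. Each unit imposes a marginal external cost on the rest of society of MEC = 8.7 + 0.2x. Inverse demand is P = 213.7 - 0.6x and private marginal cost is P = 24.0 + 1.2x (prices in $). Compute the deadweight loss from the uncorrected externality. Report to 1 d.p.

Market equilibrium (private): 24.0 + 1.2x = 213.7 - 0.6x → x_m = 105.3889.
Social marginal cost = private MC + MEC = 32.7 + 1.4x.
Set SMC = demand: 32.7 + 1.4x = 213.7 - 0.6x → x* = 90.5000.
Between x* and x_m the wedge SMC − demand runs linearly from 0 to MEC(x_m), so the loss is a triangle.
DWL = ½ × 14.8889 × 29.7778 = 221.6793.

DWL = $221.7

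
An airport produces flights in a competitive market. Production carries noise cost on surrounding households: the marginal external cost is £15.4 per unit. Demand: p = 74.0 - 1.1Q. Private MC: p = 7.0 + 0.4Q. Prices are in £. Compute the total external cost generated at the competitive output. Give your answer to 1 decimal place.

Market equilibrium (private): 7.0 + 0.4Q = 74.0 - 1.1Q → Q_m = 44.6667.
Total external cost = MEC × Q_m = 15.4 × 44.6667 = 687.8672.

£687.9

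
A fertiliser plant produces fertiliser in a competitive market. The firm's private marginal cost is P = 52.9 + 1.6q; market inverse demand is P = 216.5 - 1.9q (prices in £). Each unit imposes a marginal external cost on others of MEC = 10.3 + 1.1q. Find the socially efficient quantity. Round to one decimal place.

q* = 33.3

Social marginal cost = private MC + MEC = 63.2 + 2.7q.
Set SMC = demand: 63.2 + 2.7q = 216.5 - 1.9q → q* = 33.3261.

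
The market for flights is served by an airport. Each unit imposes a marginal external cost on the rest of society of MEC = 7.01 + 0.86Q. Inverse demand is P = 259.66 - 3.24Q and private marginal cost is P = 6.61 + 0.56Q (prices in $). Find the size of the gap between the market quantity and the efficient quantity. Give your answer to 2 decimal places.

13.79 units

Market equilibrium (private): 6.61 + 0.56Q = 259.66 - 3.24Q → Q_m = 66.5921.
Social marginal cost = private MC + MEC = 13.62 + 1.42Q.
Set SMC = demand: 13.62 + 1.42Q = 259.66 - 3.24Q → Q* = 52.7983.
Gap = |66.5921 − 52.7983| = 13.7938.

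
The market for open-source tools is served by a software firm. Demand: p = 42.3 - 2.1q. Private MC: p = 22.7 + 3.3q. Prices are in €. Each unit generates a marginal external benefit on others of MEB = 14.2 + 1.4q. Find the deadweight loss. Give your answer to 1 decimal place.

DWL = €46.5

Market equilibrium (private): 22.7 + 3.3q = 42.3 - 2.1q → q_m = 3.6296.
Social marginal cost = private MC − MEB = 8.5 + 1.9q.
Set SMC = demand: 8.5 + 1.9q = 42.3 - 2.1q → q* = 8.4500.
Between q* and q_m the wedge demand − SMC runs linearly from 0 to MEB(q_m), so the loss is a triangle.
DWL = ½ × 4.8204 × 19.2815 = 46.4723.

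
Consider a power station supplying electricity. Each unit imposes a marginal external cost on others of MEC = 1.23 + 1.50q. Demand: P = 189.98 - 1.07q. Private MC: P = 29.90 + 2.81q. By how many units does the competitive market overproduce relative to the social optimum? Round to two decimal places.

11.73 units

Market equilibrium (private): 29.90 + 2.81q = 189.98 - 1.07q → q_m = 41.2577.
Social marginal cost = private MC + MEC = 31.13 + 4.31q.
Set SMC = demand: 31.13 + 4.31q = 189.98 - 1.07q → q* = 29.5260.
Gap = |41.2577 − 29.5260| = 11.7317.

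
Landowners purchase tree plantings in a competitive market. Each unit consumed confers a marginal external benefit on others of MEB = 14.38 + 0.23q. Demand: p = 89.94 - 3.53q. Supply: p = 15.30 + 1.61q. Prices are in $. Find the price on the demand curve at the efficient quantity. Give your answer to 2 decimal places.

Social marginal benefit = demand + MEB = 104.32 - 3.30q.
Set SMB = MC: 104.32 - 3.30q = 15.30 + 1.61q → q* = 18.1303.
Consumer price on the demand curve at q*: 89.94 − 3.53×18.1303 = 25.9400.

P = $25.94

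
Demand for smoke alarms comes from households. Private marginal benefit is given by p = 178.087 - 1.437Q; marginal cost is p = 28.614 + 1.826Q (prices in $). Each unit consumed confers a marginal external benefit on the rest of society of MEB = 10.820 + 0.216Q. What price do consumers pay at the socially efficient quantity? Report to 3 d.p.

Social marginal benefit = demand + MEB = 188.907 - 1.221Q.
Set SMB = MC: 188.907 - 1.221Q = 28.614 + 1.826Q → Q* = 52.6068.
Consumer price on the demand curve at Q*: 178.087 − 1.437×52.6068 = 102.4910.

P = $102.491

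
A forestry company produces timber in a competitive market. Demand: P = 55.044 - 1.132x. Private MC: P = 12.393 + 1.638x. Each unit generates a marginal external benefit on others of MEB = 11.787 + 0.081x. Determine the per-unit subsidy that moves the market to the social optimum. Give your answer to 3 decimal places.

subsidy = 13.427 per unit

Social marginal cost = private MC − MEB = 0.606 + 1.557x.
Set SMC = demand: 0.606 + 1.557x = 55.044 - 1.132x → x* = 20.2447.
The Pigouvian subsidy equals MEB at x*: 11.787 + 0.081×20.2447 = 13.4268.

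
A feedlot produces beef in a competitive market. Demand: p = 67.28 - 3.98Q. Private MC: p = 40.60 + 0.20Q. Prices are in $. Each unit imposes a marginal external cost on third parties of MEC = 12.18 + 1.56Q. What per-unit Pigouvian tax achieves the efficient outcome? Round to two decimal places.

tax = $16.12 per unit

Social marginal cost = private MC + MEC = 52.78 + 1.76Q.
Set SMC = demand: 52.78 + 1.76Q = 67.28 - 3.98Q → Q* = 2.5261.
The Pigouvian tax equals MEC at Q*: 12.18 + 1.56×2.5261 = 16.1207.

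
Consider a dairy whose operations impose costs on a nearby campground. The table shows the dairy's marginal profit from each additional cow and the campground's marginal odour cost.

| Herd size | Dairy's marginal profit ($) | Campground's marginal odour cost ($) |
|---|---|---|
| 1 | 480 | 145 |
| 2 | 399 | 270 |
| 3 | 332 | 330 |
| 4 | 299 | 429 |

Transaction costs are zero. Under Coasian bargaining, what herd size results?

Bargaining reaches the level where marginal profit last exceeds marginal odour cost.
That holds through level 3 (332 ≥ 330) but not at 4 (299 < 429).

3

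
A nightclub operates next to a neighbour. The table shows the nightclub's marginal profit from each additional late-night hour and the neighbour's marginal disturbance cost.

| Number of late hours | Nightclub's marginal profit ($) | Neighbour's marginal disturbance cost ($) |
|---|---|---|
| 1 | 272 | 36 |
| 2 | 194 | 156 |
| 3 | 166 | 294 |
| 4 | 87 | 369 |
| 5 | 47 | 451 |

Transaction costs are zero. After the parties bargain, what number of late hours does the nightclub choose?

2

Bargaining reaches the level where marginal profit last exceeds marginal disturbance cost.
That holds through level 2 (194 ≥ 156) but not at 3 (166 < 294).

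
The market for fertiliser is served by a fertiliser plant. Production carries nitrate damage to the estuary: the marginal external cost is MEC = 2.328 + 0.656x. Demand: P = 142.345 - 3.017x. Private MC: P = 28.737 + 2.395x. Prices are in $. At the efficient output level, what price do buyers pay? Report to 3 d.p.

Social marginal cost = private MC + MEC = 31.065 + 3.051x.
Set SMC = demand: 31.065 + 3.051x = 142.345 - 3.017x → x* = 18.3388.
Consumer price on the demand curve at x*: 142.345 − 3.017×18.3388 = 87.0168.

P = $87.017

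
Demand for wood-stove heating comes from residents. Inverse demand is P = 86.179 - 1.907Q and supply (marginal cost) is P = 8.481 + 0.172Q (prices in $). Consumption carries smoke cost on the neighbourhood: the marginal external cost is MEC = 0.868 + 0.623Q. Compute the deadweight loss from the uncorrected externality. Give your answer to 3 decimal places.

DWL = $107.935

Market equilibrium (private): 8.481 + 0.172Q = 86.179 - 1.907Q → Q_m = 37.3728.
Social marginal benefit = demand − MEC = 85.311 - 2.530Q.
Set SMB = MC: 85.311 - 2.530Q = 8.481 + 0.172Q → Q* = 28.4345.
The loss is the area between SMB and MC from Q* to Q_m; with linear curves that's a triangle of height MEC(Q_m).
DWL = ½ × 8.9383 × 24.1512 = 107.9353.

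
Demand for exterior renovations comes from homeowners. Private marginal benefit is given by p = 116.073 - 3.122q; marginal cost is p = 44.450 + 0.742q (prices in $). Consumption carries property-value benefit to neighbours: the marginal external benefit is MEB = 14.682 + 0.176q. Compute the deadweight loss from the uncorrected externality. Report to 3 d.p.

DWL = $43.655

Market equilibrium (private): 44.450 + 0.742q = 116.073 - 3.122q → q_m = 18.5360.
Social marginal benefit = demand + MEB = 130.755 - 2.946q.
Set SMB = MC: 130.755 - 2.946q = 44.450 + 0.742q → q* = 23.4016.
Height of the DWL triangle at q_m is SMB(q_m) − MC(q_m) = MEB(q_m) = 17.9443.
DWL = ½ × 4.8656 × 17.9443 = 43.6549.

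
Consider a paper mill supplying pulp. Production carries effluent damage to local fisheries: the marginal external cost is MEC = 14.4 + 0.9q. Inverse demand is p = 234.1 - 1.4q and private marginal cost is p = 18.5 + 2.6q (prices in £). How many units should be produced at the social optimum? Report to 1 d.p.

q* = 41.1

Social marginal cost = private MC + MEC = 32.9 + 3.5q.
Set SMC = demand: 32.9 + 3.5q = 234.1 - 1.4q → q* = 41.0612.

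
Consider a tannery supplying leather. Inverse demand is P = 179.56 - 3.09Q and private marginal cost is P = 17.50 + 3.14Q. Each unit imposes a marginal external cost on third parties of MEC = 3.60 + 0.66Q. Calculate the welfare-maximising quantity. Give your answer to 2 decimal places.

Social marginal cost = private MC + MEC = 21.10 + 3.80Q.
Set SMC = demand: 21.10 + 3.80Q = 179.56 - 3.09Q → Q* = 22.9985.

Q* = 23.00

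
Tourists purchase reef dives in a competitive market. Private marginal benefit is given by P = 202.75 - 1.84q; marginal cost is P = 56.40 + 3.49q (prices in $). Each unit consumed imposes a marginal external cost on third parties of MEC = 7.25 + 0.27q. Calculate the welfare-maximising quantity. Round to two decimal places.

Social marginal benefit = demand − MEC = 195.50 - 2.11q.
Set SMB = MC: 195.50 - 2.11q = 56.40 + 3.49q → q* = 24.8393.

q* = 24.84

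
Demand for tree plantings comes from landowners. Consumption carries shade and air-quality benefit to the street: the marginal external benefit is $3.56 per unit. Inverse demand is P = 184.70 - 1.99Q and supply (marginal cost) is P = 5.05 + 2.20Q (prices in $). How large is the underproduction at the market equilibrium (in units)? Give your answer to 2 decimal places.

0.85 units

Market equilibrium (private): 5.05 + 2.20Q = 184.70 - 1.99Q → Q_m = 42.8759.
Social marginal benefit = demand + MEB = 188.26 - 1.99Q.
Set SMB = MC: 188.26 - 1.99Q = 5.05 + 2.20Q → Q* = 43.7255.
Gap = |42.8759 − 43.7255| = 0.8496.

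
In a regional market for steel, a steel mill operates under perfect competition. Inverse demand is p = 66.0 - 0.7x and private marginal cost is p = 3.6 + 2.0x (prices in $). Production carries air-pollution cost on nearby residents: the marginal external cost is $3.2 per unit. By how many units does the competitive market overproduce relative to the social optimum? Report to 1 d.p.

1.2 units

Market equilibrium (private): 3.6 + 2.0x = 66.0 - 0.7x → x_m = 23.1111.
Social marginal cost = private MC + MEC = 6.8 + 2.0x.
Set SMC = demand: 6.8 + 2.0x = 66.0 - 0.7x → x* = 21.9259.
Gap = |23.1111 − 21.9259| = 1.1852.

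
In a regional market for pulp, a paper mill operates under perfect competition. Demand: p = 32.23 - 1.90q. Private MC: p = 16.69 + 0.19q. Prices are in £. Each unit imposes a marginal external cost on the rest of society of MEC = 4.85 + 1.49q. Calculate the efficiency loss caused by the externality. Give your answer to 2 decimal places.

Market equilibrium (private): 16.69 + 0.19q = 32.23 - 1.90q → q_m = 7.4354.
Social marginal cost = private MC + MEC = 21.54 + 1.68q.
Set SMC = demand: 21.54 + 1.68q = 32.23 - 1.90q → q* = 2.9860.
Height of the DWL triangle at q_m is SMC(q_m) − demand(q_m) = MEC(q_m) = 15.9288.
DWL = ½ × 4.4494 × 15.9288 = 35.4368.

DWL = £35.44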